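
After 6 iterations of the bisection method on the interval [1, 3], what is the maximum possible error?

Bisection error bound: |error| ≤ (b-a)/2^n
|error| ≤ (3 - 1)/2^6 = 2/2^6
|error| ≤ 0.0312500000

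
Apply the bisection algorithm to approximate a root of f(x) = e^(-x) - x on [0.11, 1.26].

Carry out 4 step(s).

f(x) = e^(-x) - x
Initial interval: [0.11, 1.26]

Iteration 1:
  c_1 = (0.110000 + 1.260000)/2 = 0.685000
  f(c_1) = f(0.685000) = -0.180910
  f(a) × f(c) < 0, new interval: [0.110000, 0.685000]
Iteration 2:
  c_2 = (0.110000 + 0.685000)/2 = 0.397500
  f(c_2) = f(0.397500) = 0.274498
  f(a) × f(c) ≥ 0, new interval: [0.397500, 0.685000]
Iteration 3:
  c_3 = (0.397500 + 0.685000)/2 = 0.541250
  f(c_3) = f(0.541250) = 0.040770
  f(a) × f(c) ≥ 0, new interval: [0.541250, 0.685000]
Iteration 4:
  c_4 = (0.541250 + 0.685000)/2 = 0.613125
  f(c_4) = f(0.613125) = -0.071469
  f(a) × f(c) < 0, new interval: [0.541250, 0.613125]

After 4 iteration(s), the approximation is c_4 = 0.613125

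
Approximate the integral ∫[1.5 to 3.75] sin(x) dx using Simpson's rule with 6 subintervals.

f(x) = sin(x)
a = 1.5, b = 3.75, n = 6
h = (b - a)/n = 0.375000

Simpson's rule: (h/3)[f(x₀) + 4f(x₁) + 2f(x₂) + ... + f(xₙ)]

x_0 = 1.5000, f(x_0) = 0.997495, coefficient = 1
x_1 = 1.8750, f(x_1) = 0.954086, coefficient = 4
x_2 = 2.2500, f(x_2) = 0.778073, coefficient = 2
x_3 = 2.6250, f(x_3) = 0.493920, coefficient = 4
x_4 = 3.0000, f(x_4) = 0.141120, coefficient = 2
x_5 = 3.3750, f(x_5) = -0.231294, coefficient = 4
x_6 = 3.7500, f(x_6) = -0.571561, coefficient = 1

I ≈ (0.375000/3) × 7.131169 = 0.891396
Exact value: 0.891297
Error: 0.000100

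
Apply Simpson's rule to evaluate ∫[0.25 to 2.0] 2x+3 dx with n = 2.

f(x) = 2x+3
a = 0.25, b = 2.0, n = 2
h = (b - a)/n = 0.875000

Simpson's rule: (h/3)[f(x₀) + 4f(x₁) + 2f(x₂) + ... + f(xₙ)]

x_0 = 0.2500, f(x_0) = 3.500000, coefficient = 1
x_1 = 1.1250, f(x_1) = 5.250000, coefficient = 4
x_2 = 2.0000, f(x_2) = 7.000000, coefficient = 1

I ≈ (0.875000/3) × 31.500000 = 9.187500
Exact value: 9.187500
Error: 0.000000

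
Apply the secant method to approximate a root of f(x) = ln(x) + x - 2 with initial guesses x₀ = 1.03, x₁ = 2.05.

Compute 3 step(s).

f(x) = ln(x) + x - 2
x₀ = 1.03, x₁ = 2.05

Secant formula: x_{n+1} = x_n - f(x_n)(x_n - x_{n-1})/(f(x_n) - f(x_{n-1}))

Iteration 1:
  f(1.030000) = -0.940441
  f(2.050000) = 0.767840
  x_2 = 2.050000 - 0.767840×(2.050000 - 1.030000)/(0.767840 - (-0.940441))
       = 1.591529
Iteration 2:
  f(2.050000) = 0.767840
  f(1.591529) = 0.056225
  x_3 = 1.591529 - 0.056225×(1.591529 - 2.050000)/(0.056225 - 0.767840)
       = 1.555306
Iteration 3:
  f(1.591529) = 0.056225
  f(1.555306) = -0.003022
  x_4 = 1.555306 - (-0.003022)×(1.555306 - 1.591529)/(-0.003022 - 0.056225)
       = 1.557153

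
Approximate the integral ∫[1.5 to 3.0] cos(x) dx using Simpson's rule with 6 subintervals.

f(x) = cos(x)
a = 1.5, b = 3.0, n = 6
h = (b - a)/n = 0.250000

Simpson's rule: (h/3)[f(x₀) + 4f(x₁) + 2f(x₂) + ... + f(xₙ)]

x_0 = 1.5000, f(x_0) = 0.070737, coefficient = 1
x_1 = 1.7500, f(x_1) = -0.178246, coefficient = 4
x_2 = 2.0000, f(x_2) = -0.416147, coefficient = 2
x_3 = 2.2500, f(x_3) = -0.628174, coefficient = 4
x_4 = 2.5000, f(x_4) = -0.801144, coefficient = 2
x_5 = 2.7500, f(x_5) = -0.924302, coefficient = 4
x_6 = 3.0000, f(x_6) = -0.989992, coefficient = 1

I ≈ (0.250000/3) × -10.276724 = -0.856394
Exact value: -0.856375
Error: 0.000019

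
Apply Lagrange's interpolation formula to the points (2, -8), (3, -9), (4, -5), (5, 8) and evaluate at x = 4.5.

Lagrange interpolation formula:
P(x) = Σ yᵢ × Lᵢ(x)
where Lᵢ(x) = Π_{j≠i} (x - xⱼ)/(xᵢ - xⱼ)

L_0(4.5) = (4.5 - 3)/(2 - 3) × (4.5 - 4)/(2 - 4) × (4.5 - 5)/(2 - 5) = 0.062500
L_1(4.5) = (4.5 - 2)/(3 - 2) × (4.5 - 4)/(3 - 4) × (4.5 - 5)/(3 - 5) = -0.312500
L_2(4.5) = (4.5 - 2)/(4 - 2) × (4.5 - 3)/(4 - 3) × (4.5 - 5)/(4 - 5) = 0.937500
L_3(4.5) = (4.5 - 2)/(5 - 2) × (4.5 - 3)/(5 - 3) × (4.5 - 4)/(5 - 4) = 0.312500

P(4.5) = (-8)×L_0(4.5) + (-9)×L_1(4.5) + (-5)×L_2(4.5) + 8×L_3(4.5)
P(4.5) = 0.125000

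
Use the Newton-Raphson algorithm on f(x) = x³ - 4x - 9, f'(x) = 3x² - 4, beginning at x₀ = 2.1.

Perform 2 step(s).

f(x) = x³ - 4x - 9
f'(x) = 3x² - 4
x₀ = 2.1

Newton-Raphson formula: x_{n+1} = x_n - f(x_n)/f'(x_n)

Iteration 1:
  f(2.100000) = -8.139000
  f'(2.100000) = 9.230000
  x_1 = 2.100000 - (-8.139000)/9.230000 = 2.981798
Iteration 2:
  f(2.981798) = 5.584341
  f'(2.981798) = 22.673367
  x_2 = 2.981798 - 5.584341/22.673367 = 2.735503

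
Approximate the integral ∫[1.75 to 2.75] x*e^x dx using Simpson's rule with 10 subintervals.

f(x) = x*e^x
a = 1.75, b = 2.75, n = 10
h = (b - a)/n = 0.100000

Simpson's rule: (h/3)[f(x₀) + 4f(x₁) + 2f(x₂) + ... + f(xₙ)]

x_0 = 1.7500, f(x_0) = 10.070555, coefficient = 1
x_1 = 1.8500, f(x_1) = 11.765666, coefficient = 4
x_2 = 1.9500, f(x_2) = 13.705941, coefficient = 2
x_3 = 2.0500, f(x_3) = 15.924197, coefficient = 4
x_4 = 2.1500, f(x_4) = 18.457446, coefficient = 2
x_5 = 2.2500, f(x_5) = 21.347406, coefficient = 4
x_6 = 2.3500, f(x_6) = 24.641089, coefficient = 2
x_7 = 2.4500, f(x_7) = 28.391449, coefficient = 4
x_8 = 2.5500, f(x_8) = 32.658115, coefficient = 2
x_9 = 2.6500, f(x_9) = 37.508202, coefficient = 4
x_10 = 2.7500, f(x_10) = 43.017238, coefficient = 1

I ≈ (0.100000/3) × 691.760656 = 23.058689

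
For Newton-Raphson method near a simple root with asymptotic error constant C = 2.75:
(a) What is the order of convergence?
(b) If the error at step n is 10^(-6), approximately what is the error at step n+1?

(a) Newton-Raphson has quadratic (order 2) convergence near simple roots.
    This means |e_{n+1}| ≈ C|e_n|².

(b) With |e_n| = 10^(-6) and C = 2.75:
    |e_{n+1}| ≈ 2.75 × (10^(-6))² = 2.75 × 10^(-12)

(a) 2 (quadratic); (b) |e_{n+1}| ≈ 2.750e-12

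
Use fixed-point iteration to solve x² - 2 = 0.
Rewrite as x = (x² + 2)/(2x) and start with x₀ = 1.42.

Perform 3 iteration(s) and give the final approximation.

Equation: x² - 2 = 0
Fixed-point form: x = (x² + 2)/(2x)
x₀ = 1.42

x_1 = g(1.420000) = 1.414225
x_2 = g(1.414225) = 1.414214
x_3 = g(1.414214) = 1.414214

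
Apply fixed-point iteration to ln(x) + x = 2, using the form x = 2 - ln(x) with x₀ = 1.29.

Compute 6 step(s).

Equation: ln(x) + x = 2
Fixed-point form: x = 2 - ln(x)
x₀ = 1.29

x_1 = g(1.290000) = 1.745358
x_2 = g(1.745358) = 1.443040
x_3 = g(1.443040) = 1.633248
x_4 = g(1.633248) = 1.509430
x_5 = g(1.509430) = 1.588268
x_6 = g(1.588268) = 1.537356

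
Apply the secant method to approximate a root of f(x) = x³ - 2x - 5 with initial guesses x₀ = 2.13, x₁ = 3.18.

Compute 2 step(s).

f(x) = x³ - 2x - 5
x₀ = 2.13, x₁ = 3.18

Secant formula: x_{n+1} = x_n - f(x_n)(x_n - x_{n-1})/(f(x_n) - f(x_{n-1}))

Iteration 1:
  f(2.130000) = 0.403597
  f(3.180000) = 20.797432
  x_2 = 3.180000 - 20.797432×(3.180000 - 2.130000)/(20.797432 - 0.403597)
       = 2.109220
Iteration 2:
  f(3.180000) = 20.797432
  f(2.109220) = 0.165081
  x_3 = 2.109220 - 0.165081×(2.109220 - 3.180000)/(0.165081 - 20.797432)
       = 2.100653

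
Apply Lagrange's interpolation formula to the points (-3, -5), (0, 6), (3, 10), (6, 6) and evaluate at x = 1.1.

Lagrange interpolation formula:
P(x) = Σ yᵢ × Lᵢ(x)
where Lᵢ(x) = Π_{j≠i} (x - xⱼ)/(xᵢ - xⱼ)

L_0(1.1) = (1.1 - 0)/(-3 - 0) × (1.1 - 3)/(-3 - 3) × (1.1 - 6)/(-3 - 6) = -0.063216
L_1(1.1) = (1.1 - (-3))/(0 - (-3)) × (1.1 - 3)/(0 - 3) × (1.1 - 6)/(0 - 6) = 0.706870
L_2(1.1) = (1.1 - (-3))/(3 - (-3)) × (1.1 - 0)/(3 - 0) × (1.1 - 6)/(3 - 6) = 0.409241
L_3(1.1) = (1.1 - (-3))/(6 - (-3)) × (1.1 - 0)/(6 - 0) × (1.1 - 3)/(6 - 3) = -0.052895

P(1.1) = (-5)×L_0(1.1) + 6×L_1(1.1) + 10×L_2(1.1) + 6×L_3(1.1)
P(1.1) = 8.332340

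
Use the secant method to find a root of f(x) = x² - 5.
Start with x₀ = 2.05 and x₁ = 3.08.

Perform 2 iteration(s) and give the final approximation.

f(x) = x² - 5
x₀ = 2.05, x₁ = 3.08

Secant formula: x_{n+1} = x_n - f(x_n)(x_n - x_{n-1})/(f(x_n) - f(x_{n-1}))

Iteration 1:
  f(2.050000) = -0.797500
  f(3.080000) = 4.486400
  x_2 = 3.080000 - 4.486400×(3.080000 - 2.050000)/(4.486400 - (-0.797500))
       = 2.205458
Iteration 2:
  f(3.080000) = 4.486400
  f(2.205458) = -0.135955
  x_3 = 2.205458 - (-0.135955)×(2.205458 - 3.080000)/(-0.135955 - 4.486400)
       = 2.231180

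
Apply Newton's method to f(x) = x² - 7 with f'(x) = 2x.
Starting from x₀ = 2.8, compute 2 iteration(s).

f(x) = x² - 7
f'(x) = 2x
x₀ = 2.8

Newton-Raphson formula: x_{n+1} = x_n - f(x_n)/f'(x_n)

Iteration 1:
  f(2.800000) = 0.840000
  f'(2.800000) = 5.600000
  x_1 = 2.800000 - 0.840000/5.600000 = 2.650000
Iteration 2:
  f(2.650000) = 0.022500
  f'(2.650000) = 5.300000
  x_2 = 2.650000 - 0.022500/5.300000 = 2.645755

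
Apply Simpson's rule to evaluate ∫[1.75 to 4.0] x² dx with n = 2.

f(x) = x²
a = 1.75, b = 4.0, n = 2
h = (b - a)/n = 1.125000

Simpson's rule: (h/3)[f(x₀) + 4f(x₁) + 2f(x₂) + ... + f(xₙ)]

x_0 = 1.7500, f(x_0) = 3.062500, coefficient = 1
x_1 = 2.8750, f(x_1) = 8.265625, coefficient = 4
x_2 = 4.0000, f(x_2) = 16.000000, coefficient = 1

I ≈ (1.125000/3) × 52.125000 = 19.546875
Exact value: 19.546875
Error: 0.000000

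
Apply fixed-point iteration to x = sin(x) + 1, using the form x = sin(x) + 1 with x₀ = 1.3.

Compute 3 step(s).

Equation: x = sin(x) + 1
Fixed-point form: x = sin(x) + 1
x₀ = 1.3

x_1 = g(1.300000) = 1.963558
x_2 = g(1.963558) = 1.923856
x_3 = g(1.923856) = 1.938319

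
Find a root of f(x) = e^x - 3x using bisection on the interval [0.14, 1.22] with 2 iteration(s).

f(x) = e^x - 3x
Initial interval: [0.14, 1.22]

Iteration 1:
  c_1 = (0.140000 + 1.220000)/2 = 0.680000
  f(c_1) = f(0.680000) = -0.066122
  f(a) × f(c) < 0, new interval: [0.140000, 0.680000]
Iteration 2:
  c_2 = (0.140000 + 0.680000)/2 = 0.410000
  f(c_2) = f(0.410000) = 0.276818
  f(a) × f(c) ≥ 0, new interval: [0.410000, 0.680000]

After 2 iteration(s), the approximation is c_2 = 0.410000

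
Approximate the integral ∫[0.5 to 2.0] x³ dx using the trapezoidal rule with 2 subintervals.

f(x) = x³
a = 0.5, b = 2.0, n = 2
h = (b - a)/n = 0.750000

Trapezoidal rule: (h/2)[f(x₀) + 2f(x₁) + 2f(x₂) + ... + f(xₙ)]

x_0 = 0.5000, f(x_0) = 0.125000, coefficient = 1
x_1 = 1.2500, f(x_1) = 1.953125, coefficient = 2
x_2 = 2.0000, f(x_2) = 8.000000, coefficient = 1

I ≈ (0.750000/2) × 12.031250 = 4.511719
Exact value: 3.984375
Error: 0.527344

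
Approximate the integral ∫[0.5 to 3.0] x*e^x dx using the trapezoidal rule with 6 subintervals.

f(x) = x*e^x
a = 0.5, b = 3.0, n = 6
h = (b - a)/n = 0.416667

Trapezoidal rule: (h/2)[f(x₀) + 2f(x₁) + 2f(x₂) + ... + f(xₙ)]

x_0 = 0.5000, f(x_0) = 0.824361, coefficient = 1
x_1 = 0.9167, f(x_1) = 2.292528, coefficient = 2
x_2 = 1.3333, f(x_2) = 5.058224, coefficient = 2
x_3 = 1.7500, f(x_3) = 10.070555, coefficient = 2
x_4 = 2.1667, f(x_4) = 18.913133, coefficient = 2
x_5 = 2.5833, f(x_5) = 34.206439, coefficient = 2
x_6 = 3.0000, f(x_6) = 60.256611, coefficient = 1

I ≈ (0.416667/2) × 202.162729 = 42.117235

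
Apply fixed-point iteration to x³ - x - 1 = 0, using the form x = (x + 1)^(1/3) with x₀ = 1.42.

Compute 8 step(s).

Equation: x³ - x - 1 = 0
Fixed-point form: x = (x + 1)^(1/3)
x₀ = 1.42

x_1 = g(1.420000) = 1.342575
x_2 = g(1.342575) = 1.328101
x_3 = g(1.328101) = 1.325360
x_4 = g(1.325360) = 1.324840
x_5 = g(1.324840) = 1.324741
x_6 = g(1.324741) = 1.324722
x_7 = g(1.324722) = 1.324719
x_8 = g(1.324719) = 1.324718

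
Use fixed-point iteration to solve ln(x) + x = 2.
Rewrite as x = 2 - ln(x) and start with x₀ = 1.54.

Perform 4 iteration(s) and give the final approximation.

Equation: ln(x) + x = 2
Fixed-point form: x = 2 - ln(x)
x₀ = 1.54

x_1 = g(1.540000) = 1.568218
x_2 = g(1.568218) = 1.550060
x_3 = g(1.550060) = 1.561706
x_4 = g(1.561706) = 1.554221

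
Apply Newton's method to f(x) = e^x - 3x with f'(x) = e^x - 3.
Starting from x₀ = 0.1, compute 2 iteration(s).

f(x) = e^x - 3x
f'(x) = e^x - 3
x₀ = 0.1

Newton-Raphson formula: x_{n+1} = x_n - f(x_n)/f'(x_n)

Iteration 1:
  f(0.100000) = 0.805171
  f'(0.100000) = -1.894829
  x_1 = 0.100000 - 0.805171/(-1.894829) = 0.524931
Iteration 2:
  f(0.524931) = 0.115550
  f'(0.524931) = -1.309658
  x_2 = 0.524931 - 0.115550/(-1.309658) = 0.613160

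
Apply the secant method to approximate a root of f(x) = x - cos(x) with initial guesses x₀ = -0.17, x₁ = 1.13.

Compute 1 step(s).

f(x) = x - cos(x)
x₀ = -0.17, x₁ = 1.13

Secant formula: x_{n+1} = x_n - f(x_n)(x_n - x_{n-1})/(f(x_n) - f(x_{n-1}))

Iteration 1:
  f(-0.170000) = -1.155585
  f(1.130000) = 0.703340
  x_2 = 1.130000 - 0.703340×(1.130000 - (-0.170000))/(0.703340 - (-1.155585))
       = 0.638134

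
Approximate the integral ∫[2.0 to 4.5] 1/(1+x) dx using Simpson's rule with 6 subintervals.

f(x) = 1/(1+x)
a = 2.0, b = 4.5, n = 6
h = (b - a)/n = 0.416667

Simpson's rule: (h/3)[f(x₀) + 4f(x₁) + 2f(x₂) + ... + f(xₙ)]

x_0 = 2.0000, f(x_0) = 0.333333, coefficient = 1
x_1 = 2.4167, f(x_1) = 0.292683, coefficient = 4
x_2 = 2.8333, f(x_2) = 0.260870, coefficient = 2
x_3 = 3.2500, f(x_3) = 0.235294, coefficient = 4
x_4 = 3.6667, f(x_4) = 0.214286, coefficient = 2
x_5 = 4.0833, f(x_5) = 0.196721, coefficient = 4
x_6 = 4.5000, f(x_6) = 0.181818, coefficient = 1

I ≈ (0.416667/3) × 4.364255 = 0.606147
Exact value: 0.606136
Error: 0.000011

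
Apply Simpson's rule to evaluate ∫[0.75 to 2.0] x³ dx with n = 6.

f(x) = x³
a = 0.75, b = 2.0, n = 6
h = (b - a)/n = 0.208333

Simpson's rule: (h/3)[f(x₀) + 4f(x₁) + 2f(x₂) + ... + f(xₙ)]

x_0 = 0.7500, f(x_0) = 0.421875, coefficient = 1
x_1 = 0.9583, f(x_1) = 0.880136, coefficient = 4
x_2 = 1.1667, f(x_2) = 1.587963, coefficient = 2
x_3 = 1.3750, f(x_3) = 2.599609, coefficient = 4
x_4 = 1.5833, f(x_4) = 3.969329, coefficient = 2
x_5 = 1.7917, f(x_5) = 5.751374, coefficient = 4
x_6 = 2.0000, f(x_6) = 8.000000, coefficient = 1

I ≈ (0.208333/3) × 56.460938 = 3.920898
Exact value: 3.920898
Error: 0.000000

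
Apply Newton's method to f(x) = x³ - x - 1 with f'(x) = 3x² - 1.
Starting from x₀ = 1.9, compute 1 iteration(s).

f(x) = x³ - x - 1
f'(x) = 3x² - 1
x₀ = 1.9

Newton-Raphson formula: x_{n+1} = x_n - f(x_n)/f'(x_n)

Iteration 1:
  f(1.900000) = 3.959000
  f'(1.900000) = 9.830000
  x_1 = 1.900000 - 3.959000/9.830000 = 1.497253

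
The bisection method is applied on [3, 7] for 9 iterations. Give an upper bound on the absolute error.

Bisection error bound: |error| ≤ (b-a)/2^n
|error| ≤ (7 - 3)/2^9 = 4/2^9
|error| ≤ 0.0078125000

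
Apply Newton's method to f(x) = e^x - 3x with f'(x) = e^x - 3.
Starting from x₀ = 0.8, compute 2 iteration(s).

f(x) = e^x - 3x
f'(x) = e^x - 3
x₀ = 0.8

Newton-Raphson formula: x_{n+1} = x_n - f(x_n)/f'(x_n)

Iteration 1:
  f(0.800000) = -0.174459
  f'(0.800000) = -0.774459
  x_1 = 0.800000 - (-0.174459)/(-0.774459) = 0.574734
Iteration 2:
  f(0.574734) = 0.052456
  f'(0.574734) = -1.223342
  x_2 = 0.574734 - 0.052456/(-1.223342) = 0.617613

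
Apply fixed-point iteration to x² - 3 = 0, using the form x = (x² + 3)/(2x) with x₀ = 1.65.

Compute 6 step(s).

Equation: x² - 3 = 0
Fixed-point form: x = (x² + 3)/(2x)
x₀ = 1.65

x_1 = g(1.650000) = 1.734091
x_2 = g(1.734091) = 1.732052
x_3 = g(1.732052) = 1.732051
x_4 = g(1.732051) = 1.732051
x_5 = g(1.732051) = 1.732051
x_6 = g(1.732051) = 1.732051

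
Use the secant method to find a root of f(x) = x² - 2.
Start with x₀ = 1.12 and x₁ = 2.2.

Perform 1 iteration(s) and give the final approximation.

f(x) = x² - 2
x₀ = 1.12, x₁ = 2.2

Secant formula: x_{n+1} = x_n - f(x_n)(x_n - x_{n-1})/(f(x_n) - f(x_{n-1}))

Iteration 1:
  f(1.120000) = -0.745600
  f(2.200000) = 2.840000
  x_2 = 2.200000 - 2.840000×(2.200000 - 1.120000)/(2.840000 - (-0.745600))
       = 1.344578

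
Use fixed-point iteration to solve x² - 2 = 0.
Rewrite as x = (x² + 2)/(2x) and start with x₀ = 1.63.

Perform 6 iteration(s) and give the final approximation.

Equation: x² - 2 = 0
Fixed-point form: x = (x² + 2)/(2x)
x₀ = 1.63

x_1 = g(1.630000) = 1.428497
x_2 = g(1.428497) = 1.414285
x_3 = g(1.414285) = 1.414214
x_4 = g(1.414214) = 1.414214
x_5 = g(1.414214) = 1.414214
x_6 = g(1.414214) = 1.414214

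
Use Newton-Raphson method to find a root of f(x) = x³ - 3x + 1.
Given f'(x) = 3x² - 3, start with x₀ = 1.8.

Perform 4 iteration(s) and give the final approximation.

f(x) = x³ - 3x + 1
f'(x) = 3x² - 3
x₀ = 1.8

Newton-Raphson formula: x_{n+1} = x_n - f(x_n)/f'(x_n)

Iteration 1:
  f(1.800000) = 1.432000
  f'(1.800000) = 6.720000
  x_1 = 1.800000 - 1.432000/6.720000 = 1.586905
Iteration 2:
  f(1.586905) = 0.235535
  f'(1.586905) = 4.554800
  x_2 = 1.586905 - 0.235535/4.554800 = 1.535193
Iteration 3:
  f(1.535193) = 0.012592
  f'(1.535193) = 4.070456
  x_3 = 1.535193 - 0.012592/4.070456 = 1.532100
Iteration 4:
  f(1.532100) = 0.000044
  f'(1.532100) = 4.041989
  x_4 = 1.532100 - 0.000044/4.041989 = 1.532089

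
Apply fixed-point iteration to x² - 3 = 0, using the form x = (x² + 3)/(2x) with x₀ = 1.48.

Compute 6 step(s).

Equation: x² - 3 = 0
Fixed-point form: x = (x² + 3)/(2x)
x₀ = 1.48

x_1 = g(1.480000) = 1.753514
x_2 = g(1.753514) = 1.732182
x_3 = g(1.732182) = 1.732051
x_4 = g(1.732051) = 1.732051
x_5 = g(1.732051) = 1.732051
x_6 = g(1.732051) = 1.732051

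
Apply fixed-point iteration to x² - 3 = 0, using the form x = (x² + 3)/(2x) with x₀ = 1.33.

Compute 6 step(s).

Equation: x² - 3 = 0
Fixed-point form: x = (x² + 3)/(2x)
x₀ = 1.33

x_1 = g(1.330000) = 1.792820
x_2 = g(1.792820) = 1.733081
x_3 = g(1.733081) = 1.732051
x_4 = g(1.732051) = 1.732051
x_5 = g(1.732051) = 1.732051
x_6 = g(1.732051) = 1.732051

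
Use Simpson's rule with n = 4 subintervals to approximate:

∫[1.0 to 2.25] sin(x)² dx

f(x) = sin(x)²
a = 1.0, b = 2.25, n = 4
h = (b - a)/n = 0.312500

Simpson's rule: (h/3)[f(x₀) + 4f(x₁) + 2f(x₂) + ... + f(xₙ)]

x_0 = 1.0000, f(x_0) = 0.708073, coefficient = 1
x_1 = 1.3125, f(x_1) = 0.934754, coefficient = 4
x_2 = 1.6250, f(x_2) = 0.997065, coefficient = 2
x_3 = 1.9375, f(x_3) = 0.871449, coefficient = 4
x_4 = 2.2500, f(x_4) = 0.605398, coefficient = 1

I ≈ (0.312500/3) × 10.532411 = 1.097126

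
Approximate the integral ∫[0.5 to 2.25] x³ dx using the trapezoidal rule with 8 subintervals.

f(x) = x³
a = 0.5, b = 2.25, n = 8
h = (b - a)/n = 0.218750

Trapezoidal rule: (h/2)[f(x₀) + 2f(x₁) + 2f(x₂) + ... + f(xₙ)]

x_0 = 0.5000, f(x_0) = 0.125000, coefficient = 1
x_1 = 0.7188, f(x_1) = 0.371307, coefficient = 2
x_2 = 0.9375, f(x_2) = 0.823975, coefficient = 2
x_3 = 1.1562, f(x_3) = 1.545807, coefficient = 2
x_4 = 1.3750, f(x_4) = 2.599609, coefficient = 2
x_5 = 1.5938, f(x_5) = 4.048187, coefficient = 2
x_6 = 1.8125, f(x_6) = 5.954346, coefficient = 2
x_7 = 2.0312, f(x_7) = 8.380890, coefficient = 2
x_8 = 2.2500, f(x_8) = 11.390625, coefficient = 1

I ≈ (0.218750/2) × 58.963867 = 6.449173
Exact value: 6.391602
Error: 0.057571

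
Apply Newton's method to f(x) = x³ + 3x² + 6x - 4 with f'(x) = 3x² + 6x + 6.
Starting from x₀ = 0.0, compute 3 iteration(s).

f(x) = x³ + 3x² + 6x - 4
f'(x) = 3x² + 6x + 6
x₀ = 0.0

Newton-Raphson formula: x_{n+1} = x_n - f(x_n)/f'(x_n)

Iteration 1:
  f(0.000000) = -4.000000
  f'(0.000000) = 6.000000
  x_1 = 0.000000 - (-4.000000)/6.000000 = 0.666667
Iteration 2:
  f(0.666667) = 1.629630
  f'(0.666667) = 11.333333
  x_2 = 0.666667 - 1.629630/11.333333 = 0.522876
Iteration 3:
  f(0.522876) = 0.100406
  f'(0.522876) = 9.957452
  x_3 = 0.522876 - 0.100406/9.957452 = 0.512792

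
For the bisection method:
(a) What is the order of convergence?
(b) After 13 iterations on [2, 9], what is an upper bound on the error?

(a) Bisection has linear (order 1) convergence; the error is halved each step.

(b) Error bound = (b-a)/2^n = (9 - 2)/2^{13}
    = 7/2^{13}

(a) 1 (linear); (b) error ≤ 8.54e-04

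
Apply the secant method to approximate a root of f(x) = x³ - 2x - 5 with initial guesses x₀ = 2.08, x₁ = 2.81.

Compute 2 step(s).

f(x) = x³ - 2x - 5
x₀ = 2.08, x₁ = 2.81

Secant formula: x_{n+1} = x_n - f(x_n)(x_n - x_{n-1})/(f(x_n) - f(x_{n-1}))

Iteration 1:
  f(2.080000) = -0.161088
  f(2.810000) = 11.568041
  x_2 = 2.810000 - 11.568041×(2.810000 - 2.080000)/(11.568041 - (-0.161088))
       = 2.090026
Iteration 2:
  f(2.810000) = 11.568041
  f(2.090026) = -0.050384
  x_3 = 2.090026 - (-0.050384)×(2.090026 - 2.810000)/(-0.050384 - 11.568041)
       = 2.093148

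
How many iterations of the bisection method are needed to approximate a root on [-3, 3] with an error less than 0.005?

We need (b-a)/2^n ≤ 0.005
(3 - (-3))/2^n ≤ 0.005
6/2^n ≤ 0.005
2^n ≥ 1200
n ≥ log₂(1200) = 10.23
n ≥ 11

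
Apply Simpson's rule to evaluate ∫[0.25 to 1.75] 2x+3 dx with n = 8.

f(x) = 2x+3
a = 0.25, b = 1.75, n = 8
h = (b - a)/n = 0.187500

Simpson's rule: (h/3)[f(x₀) + 4f(x₁) + 2f(x₂) + ... + f(xₙ)]

x_0 = 0.2500, f(x_0) = 3.500000, coefficient = 1
x_1 = 0.4375, f(x_1) = 3.875000, coefficient = 4
x_2 = 0.6250, f(x_2) = 4.250000, coefficient = 2
x_3 = 0.8125, f(x_3) = 4.625000, coefficient = 4
x_4 = 1.0000, f(x_4) = 5.000000, coefficient = 2
x_5 = 1.1875, f(x_5) = 5.375000, coefficient = 4
x_6 = 1.3750, f(x_6) = 5.750000, coefficient = 2
x_7 = 1.5625, f(x_7) = 6.125000, coefficient = 4
x_8 = 1.7500, f(x_8) = 6.500000, coefficient = 1

I ≈ (0.187500/3) × 120.000000 = 7.500000
Exact value: 7.500000
Error: 0.000000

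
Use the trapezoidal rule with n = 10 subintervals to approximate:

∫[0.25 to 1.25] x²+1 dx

f(x) = x²+1
a = 0.25, b = 1.25, n = 10
h = (b - a)/n = 0.100000

Trapezoidal rule: (h/2)[f(x₀) + 2f(x₁) + 2f(x₂) + ... + f(xₙ)]

x_0 = 0.2500, f(x_0) = 1.062500, coefficient = 1
x_1 = 0.3500, f(x_1) = 1.122500, coefficient = 2
x_2 = 0.4500, f(x_2) = 1.202500, coefficient = 2
x_3 = 0.5500, f(x_3) = 1.302500, coefficient = 2
x_4 = 0.6500, f(x_4) = 1.422500, coefficient = 2
x_5 = 0.7500, f(x_5) = 1.562500, coefficient = 2
x_6 = 0.8500, f(x_6) = 1.722500, coefficient = 2
x_7 = 0.9500, f(x_7) = 1.902500, coefficient = 2
x_8 = 1.0500, f(x_8) = 2.102500, coefficient = 2
x_9 = 1.1500, f(x_9) = 2.322500, coefficient = 2
x_10 = 1.2500, f(x_10) = 2.562500, coefficient = 1

I ≈ (0.100000/2) × 32.950000 = 1.647500
Exact value: 1.645833
Error: 0.001667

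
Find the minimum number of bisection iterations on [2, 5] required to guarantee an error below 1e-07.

We need (b-a)/2^n ≤ 1e-07
(5 - 2)/2^n ≤ 1e-07
3/2^n ≤ 1e-07
2^n ≥ 30000000
n ≥ log₂(30000000) = 24.84
n ≥ 25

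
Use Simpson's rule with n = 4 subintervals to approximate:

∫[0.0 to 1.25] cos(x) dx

f(x) = cos(x)
a = 0.0, b = 1.25, n = 4
h = (b - a)/n = 0.312500

Simpson's rule: (h/3)[f(x₀) + 4f(x₁) + 2f(x₂) + ... + f(xₙ)]

x_0 = 0.0000, f(x_0) = 1.000000, coefficient = 1
x_1 = 0.3125, f(x_1) = 0.951568, coefficient = 4
x_2 = 0.6250, f(x_2) = 0.810963, coefficient = 2
x_3 = 0.9375, f(x_3) = 0.591805, coefficient = 4
x_4 = 1.2500, f(x_4) = 0.315322, coefficient = 1

I ≈ (0.312500/3) × 9.110741 = 0.949035
Exact value: 0.948985
Error: 0.000051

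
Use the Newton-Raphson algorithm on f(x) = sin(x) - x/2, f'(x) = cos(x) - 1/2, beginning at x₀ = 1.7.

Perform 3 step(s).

f(x) = sin(x) - x/2
f'(x) = cos(x) - 1/2
x₀ = 1.7

Newton-Raphson formula: x_{n+1} = x_n - f(x_n)/f'(x_n)

Iteration 1:
  f(1.700000) = 0.141665
  f'(1.700000) = -0.628844
  x_1 = 1.700000 - 0.141665/(-0.628844) = 1.925278
Iteration 2:
  f(1.925278) = -0.024812
  f'(1.925278) = -0.847104
  x_2 = 1.925278 - (-0.024812)/(-0.847104) = 1.895987
Iteration 3:
  f(1.895987) = -0.000404
  f'(1.895987) = -0.819490
  x_3 = 1.895987 - (-0.000404)/(-0.819490) = 1.895494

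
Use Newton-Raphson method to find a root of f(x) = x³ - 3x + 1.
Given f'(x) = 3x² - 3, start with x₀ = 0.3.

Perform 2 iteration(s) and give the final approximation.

f(x) = x³ - 3x + 1
f'(x) = 3x² - 3
x₀ = 0.3

Newton-Raphson formula: x_{n+1} = x_n - f(x_n)/f'(x_n)

Iteration 1:
  f(0.300000) = 0.127000
  f'(0.300000) = -2.730000
  x_1 = 0.300000 - 0.127000/(-2.730000) = 0.346520
Iteration 2:
  f(0.346520) = 0.002048
  f'(0.346520) = -2.639771
  x_2 = 0.346520 - 0.002048/(-2.639771) = 0.347296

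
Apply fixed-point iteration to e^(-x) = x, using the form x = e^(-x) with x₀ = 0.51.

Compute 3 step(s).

Equation: e^(-x) = x
Fixed-point form: x = e^(-x)
x₀ = 0.51

x_1 = g(0.510000) = 0.600496
x_2 = g(0.600496) = 0.548540
x_3 = g(0.548540) = 0.577793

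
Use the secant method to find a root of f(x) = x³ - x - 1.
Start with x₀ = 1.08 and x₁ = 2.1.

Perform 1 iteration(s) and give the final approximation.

f(x) = x³ - x - 1
x₀ = 1.08, x₁ = 2.1

Secant formula: x_{n+1} = x_n - f(x_n)(x_n - x_{n-1})/(f(x_n) - f(x_{n-1}))

Iteration 1:
  f(1.080000) = -0.820288
  f(2.100000) = 6.161000
  x_2 = 2.100000 - 6.161000×(2.100000 - 1.080000)/(6.161000 - (-0.820288))
       = 1.199848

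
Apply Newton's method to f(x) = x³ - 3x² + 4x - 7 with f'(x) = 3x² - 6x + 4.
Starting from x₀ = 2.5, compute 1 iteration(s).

f(x) = x³ - 3x² + 4x - 7
f'(x) = 3x² - 6x + 4
x₀ = 2.5

Newton-Raphson formula: x_{n+1} = x_n - f(x_n)/f'(x_n)

Iteration 1:
  f(2.500000) = -0.125000
  f'(2.500000) = 7.750000
  x_1 = 2.500000 - (-0.125000)/7.750000 = 2.516129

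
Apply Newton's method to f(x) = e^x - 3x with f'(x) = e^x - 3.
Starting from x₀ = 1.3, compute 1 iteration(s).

f(x) = e^x - 3x
f'(x) = e^x - 3
x₀ = 1.3

Newton-Raphson formula: x_{n+1} = x_n - f(x_n)/f'(x_n)

Iteration 1:
  f(1.300000) = -0.230703
  f'(1.300000) = 0.669297
  x_1 = 1.300000 - (-0.230703)/0.669297 = 1.644695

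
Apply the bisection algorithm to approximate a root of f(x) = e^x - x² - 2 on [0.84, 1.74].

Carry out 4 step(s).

f(x) = e^x - x² - 2
Initial interval: [0.84, 1.74]

Iteration 1:
  c_1 = (0.840000 + 1.740000)/2 = 1.290000
  f(c_1) = f(1.290000) = -0.031313
  f(a) × f(c) ≥ 0, new interval: [1.290000, 1.740000]
Iteration 2:
  c_2 = (1.290000 + 1.740000)/2 = 1.515000
  f(c_2) = f(1.515000) = 0.254196
  f(a) × f(c) < 0, new interval: [1.290000, 1.515000]
Iteration 3:
  c_3 = (1.290000 + 1.515000)/2 = 1.402500
  f(c_3) = f(1.402500) = 0.098344
  f(a) × f(c) < 0, new interval: [1.290000, 1.402500]
Iteration 4:
  c_4 = (1.290000 + 1.402500)/2 = 1.346250
  f(c_4) = f(1.346250) = 0.030598
  f(a) × f(c) < 0, new interval: [1.290000, 1.346250]

After 4 iteration(s), the approximation is c_4 = 1.346250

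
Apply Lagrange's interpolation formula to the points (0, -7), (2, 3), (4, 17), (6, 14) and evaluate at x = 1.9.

Lagrange interpolation formula:
P(x) = Σ yᵢ × Lᵢ(x)
where Lᵢ(x) = Π_{j≠i} (x - xⱼ)/(xᵢ - xⱼ)

L_0(1.9) = (1.9 - 2)/(0 - 2) × (1.9 - 4)/(0 - 4) × (1.9 - 6)/(0 - 6) = 0.017938
L_1(1.9) = (1.9 - 0)/(2 - 0) × (1.9 - 4)/(2 - 4) × (1.9 - 6)/(2 - 6) = 1.022437
L_2(1.9) = (1.9 - 0)/(4 - 0) × (1.9 - 2)/(4 - 2) × (1.9 - 6)/(4 - 6) = -0.048688
L_3(1.9) = (1.9 - 0)/(6 - 0) × (1.9 - 2)/(6 - 2) × (1.9 - 4)/(6 - 4) = 0.008313

P(1.9) = (-7)×L_0(1.9) + 3×L_1(1.9) + 17×L_2(1.9) + 14×L_3(1.9)
P(1.9) = 2.230437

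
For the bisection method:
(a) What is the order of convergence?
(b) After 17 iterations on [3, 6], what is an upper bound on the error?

(a) Bisection has linear (order 1) convergence; the error is halved each step.

(b) Error bound = (b-a)/2^n = (6 - 3)/2^{17}
    = 3/2^{17}

(a) 1 (linear); (b) error ≤ 2.29e-05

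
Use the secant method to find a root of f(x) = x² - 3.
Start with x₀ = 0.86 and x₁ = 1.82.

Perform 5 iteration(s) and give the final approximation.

f(x) = x² - 3
x₀ = 0.86, x₁ = 1.82

Secant formula: x_{n+1} = x_n - f(x_n)(x_n - x_{n-1})/(f(x_n) - f(x_{n-1}))

Iteration 1:
  f(0.860000) = -2.260400
  f(1.820000) = 0.312400
  x_2 = 1.820000 - 0.312400×(1.820000 - 0.860000)/(0.312400 - (-2.260400))
       = 1.703433
Iteration 2:
  f(1.820000) = 0.312400
  f(1.703433) = -0.098317
  x_3 = 1.703433 - (-0.098317)×(1.703433 - 1.820000)/(-0.098317 - 0.312400)
       = 1.731336
Iteration 3:
  f(1.703433) = -0.098317
  f(1.731336) = -0.002474
  x_4 = 1.731336 - (-0.002474)×(1.731336 - 1.703433)/(-0.002474 - (-0.098317))
       = 1.732057
Iteration 4:
  f(1.731336) = -0.002474
  f(1.732057) = 0.000021
  x_5 = 1.732057 - 0.000021×(1.732057 - 1.731336)/(0.000021 - (-0.002474))
       = 1.732051
Iteration 5:
  f(1.732057) = 0.000021
  f(1.732051) = 0.000000
  x_6 = 1.732051 - 0.000000×(1.732051 - 1.732057)/(0.000000 - 0.000021)
       = 1.732051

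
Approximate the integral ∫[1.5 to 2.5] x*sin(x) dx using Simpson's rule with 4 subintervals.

f(x) = x*sin(x)
a = 1.5, b = 2.5, n = 4
h = (b - a)/n = 0.250000

Simpson's rule: (h/3)[f(x₀) + 4f(x₁) + 2f(x₂) + ... + f(xₙ)]

x_0 = 1.5000, f(x_0) = 1.496242, coefficient = 1
x_1 = 1.7500, f(x_1) = 1.721975, coefficient = 4
x_2 = 2.0000, f(x_2) = 1.818595, coefficient = 2
x_3 = 2.2500, f(x_3) = 1.750665, coefficient = 4
x_4 = 2.5000, f(x_4) = 1.496180, coefficient = 1

I ≈ (0.250000/3) × 20.520173 = 1.710014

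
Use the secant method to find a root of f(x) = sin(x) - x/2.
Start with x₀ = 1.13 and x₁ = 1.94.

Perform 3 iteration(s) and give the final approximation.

f(x) = sin(x) - x/2
x₀ = 1.13, x₁ = 1.94

Secant formula: x_{n+1} = x_n - f(x_n)(x_n - x_{n-1})/(f(x_n) - f(x_{n-1}))

Iteration 1:
  f(1.130000) = 0.339412
  f(1.940000) = -0.037385
  x_2 = 1.940000 - (-0.037385)×(1.940000 - 1.130000)/(-0.037385 - 0.339412)
       = 1.859634
Iteration 2:
  f(1.940000) = -0.037385
  f(1.859634) = 0.028759
  x_3 = 1.859634 - 0.028759×(1.859634 - 1.940000)/(0.028759 - (-0.037385))
       = 1.894576
Iteration 3:
  f(1.859634) = 0.028759
  f(1.894576) = 0.000751
  x_4 = 1.894576 - 0.000751×(1.894576 - 1.859634)/(0.000751 - 0.028759)
       = 1.895514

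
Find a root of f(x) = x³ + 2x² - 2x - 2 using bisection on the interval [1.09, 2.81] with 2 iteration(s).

f(x) = x³ + 2x² - 2x - 2
Initial interval: [1.09, 2.81]

Iteration 1:
  c_1 = (1.090000 + 2.810000)/2 = 1.950000
  f(c_1) = f(1.950000) = 9.119875
  f(a) × f(c) < 0, new interval: [1.090000, 1.950000]
Iteration 2:
  c_2 = (1.090000 + 1.950000)/2 = 1.520000
  f(c_2) = f(1.520000) = 3.092608
  f(a) × f(c) < 0, new interval: [1.090000, 1.520000]

After 2 iteration(s), the approximation is c_2 = 1.520000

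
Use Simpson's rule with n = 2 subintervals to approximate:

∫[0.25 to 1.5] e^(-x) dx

f(x) = e^(-x)
a = 0.25, b = 1.5, n = 2
h = (b - a)/n = 0.625000

Simpson's rule: (h/3)[f(x₀) + 4f(x₁) + 2f(x₂) + ... + f(xₙ)]

x_0 = 0.2500, f(x_0) = 0.778801, coefficient = 1
x_1 = 0.8750, f(x_1) = 0.416862, coefficient = 4
x_2 = 1.5000, f(x_2) = 0.223130, coefficient = 1

I ≈ (0.625000/3) × 2.669379 = 0.556121
Exact value: 0.555671
Error: 0.000450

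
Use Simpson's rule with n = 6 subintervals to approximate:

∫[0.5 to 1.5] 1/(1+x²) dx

f(x) = 1/(1+x²)
a = 0.5, b = 1.5, n = 6
h = (b - a)/n = 0.166667

Simpson's rule: (h/3)[f(x₀) + 4f(x₁) + 2f(x₂) + ... + f(xₙ)]

x_0 = 0.5000, f(x_0) = 0.800000, coefficient = 1
x_1 = 0.6667, f(x_1) = 0.692308, coefficient = 4
x_2 = 0.8333, f(x_2) = 0.590164, coefficient = 2
x_3 = 1.0000, f(x_3) = 0.500000, coefficient = 4
x_4 = 1.1667, f(x_4) = 0.423529, coefficient = 2
x_5 = 1.3333, f(x_5) = 0.360000, coefficient = 4
x_6 = 1.5000, f(x_6) = 0.307692, coefficient = 1

I ≈ (0.166667/3) × 9.344310 = 0.519128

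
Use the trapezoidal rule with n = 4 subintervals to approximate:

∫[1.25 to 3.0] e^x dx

f(x) = e^x
a = 1.25, b = 3.0, n = 4
h = (b - a)/n = 0.437500

Trapezoidal rule: (h/2)[f(x₀) + 2f(x₁) + 2f(x₂) + ... + f(xₙ)]

x_0 = 1.2500, f(x_0) = 3.490343, coefficient = 1
x_1 = 1.6875, f(x_1) = 5.405949, coefficient = 2
x_2 = 2.1250, f(x_2) = 8.372897, coefficient = 2
x_3 = 2.5625, f(x_3) = 12.968197, coefficient = 2
x_4 = 3.0000, f(x_4) = 20.085537, coefficient = 1

I ≈ (0.437500/2) × 77.069967 = 16.859055
Exact value: 16.595194
Error: 0.263861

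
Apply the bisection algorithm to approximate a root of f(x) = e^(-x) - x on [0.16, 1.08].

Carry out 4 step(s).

f(x) = e^(-x) - x
Initial interval: [0.16, 1.08]

Iteration 1:
  c_1 = (0.160000 + 1.080000)/2 = 0.620000
  f(c_1) = f(0.620000) = -0.082056
  f(a) × f(c) < 0, new interval: [0.160000, 0.620000]
Iteration 2:
  c_2 = (0.160000 + 0.620000)/2 = 0.390000
  f(c_2) = f(0.390000) = 0.287057
  f(a) × f(c) ≥ 0, new interval: [0.390000, 0.620000]
Iteration 3:
  c_3 = (0.390000 + 0.620000)/2 = 0.505000
  f(c_3) = f(0.505000) = 0.098506
  f(a) × f(c) ≥ 0, new interval: [0.505000, 0.620000]
Iteration 4:
  c_4 = (0.505000 + 0.620000)/2 = 0.562500
  f(c_4) = f(0.562500) = 0.007283
  f(a) × f(c) ≥ 0, new interval: [0.562500, 0.620000]

After 4 iteration(s), the approximation is c_4 = 0.562500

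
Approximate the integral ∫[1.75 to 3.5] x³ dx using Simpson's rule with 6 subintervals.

f(x) = x³
a = 1.75, b = 3.5, n = 6
h = (b - a)/n = 0.291667

Simpson's rule: (h/3)[f(x₀) + 4f(x₁) + 2f(x₂) + ... + f(xₙ)]

x_0 = 1.7500, f(x_0) = 5.359375, coefficient = 1
x_1 = 2.0417, f(x_1) = 8.510489, coefficient = 4
x_2 = 2.3333, f(x_2) = 12.703704, coefficient = 2
x_3 = 2.6250, f(x_3) = 18.087891, coefficient = 4
x_4 = 2.9167, f(x_4) = 24.811921, coefficient = 2
x_5 = 3.2083, f(x_5) = 33.024667, coefficient = 4
x_6 = 3.5000, f(x_6) = 42.875000, coefficient = 1

I ≈ (0.291667/3) × 361.757812 = 35.170898
Exact value: 35.170898
Error: 0.000000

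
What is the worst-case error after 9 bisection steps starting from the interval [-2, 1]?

Bisection error bound: |error| ≤ (b-a)/2^n
|error| ≤ (1 - (-2))/2^9 = 3/2^9
|error| ≤ 0.0058593750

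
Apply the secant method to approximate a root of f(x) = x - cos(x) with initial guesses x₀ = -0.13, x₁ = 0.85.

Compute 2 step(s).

f(x) = x - cos(x)
x₀ = -0.13, x₁ = 0.85

Secant formula: x_{n+1} = x_n - f(x_n)(x_n - x_{n-1})/(f(x_n) - f(x_{n-1}))

Iteration 1:
  f(-0.130000) = -1.121562
  f(0.850000) = 0.190017
  x_2 = 0.850000 - 0.190017×(0.850000 - (-0.130000))/(0.190017 - (-1.121562))
       = 0.708021
Iteration 2:
  f(0.850000) = 0.190017
  f(0.708021) = -0.051629
  x_3 = 0.708021 - (-0.051629)×(0.708021 - 0.850000)/(-0.051629 - 0.190017)
       = 0.738356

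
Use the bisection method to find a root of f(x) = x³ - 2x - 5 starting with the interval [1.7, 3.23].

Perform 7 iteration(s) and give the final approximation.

f(x) = x³ - 2x - 5
Initial interval: [1.7, 3.23]

Iteration 1:
  c_1 = (1.700000 + 3.230000)/2 = 2.465000
  f(c_1) = f(2.465000) = 5.047895
  f(a) × f(c) < 0, new interval: [1.700000, 2.465000]
Iteration 2:
  c_2 = (1.700000 + 2.465000)/2 = 2.082500
  f(c_2) = f(2.082500) = -0.133601
  f(a) × f(c) ≥ 0, new interval: [2.082500, 2.465000]
Iteration 3:
  c_3 = (2.082500 + 2.465000)/2 = 2.273750
  f(c_3) = f(2.273750) = 2.207649
  f(a) × f(c) < 0, new interval: [2.082500, 2.273750]
Iteration 4:
  c_4 = (2.082500 + 2.273750)/2 = 2.178125
  f(c_4) = f(2.178125) = 0.977273
  f(a) × f(c) < 0, new interval: [2.082500, 2.178125]
Iteration 5:
  c_5 = (2.082500 + 2.178125)/2 = 2.130312
  f(c_5) = f(2.130312) = 0.407226
  f(a) × f(c) < 0, new interval: [2.082500, 2.130312]
Iteration 6:
  c_6 = (2.082500 + 2.130312)/2 = 2.106406
  f(c_6) = f(2.106406) = 0.133201
  f(a) × f(c) < 0, new interval: [2.082500, 2.106406]
Iteration 7:
  c_7 = (2.082500 + 2.106406)/2 = 2.094453
  f(c_7) = f(2.094453) = -0.001098
  f(a) × f(c) ≥ 0, new interval: [2.094453, 2.106406]

After 7 iteration(s), the approximation is c_7 = 2.094453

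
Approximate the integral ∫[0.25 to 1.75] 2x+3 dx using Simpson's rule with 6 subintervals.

f(x) = 2x+3
a = 0.25, b = 1.75, n = 6
h = (b - a)/n = 0.250000

Simpson's rule: (h/3)[f(x₀) + 4f(x₁) + 2f(x₂) + ... + f(xₙ)]

x_0 = 0.2500, f(x_0) = 3.500000, coefficient = 1
x_1 = 0.5000, f(x_1) = 4.000000, coefficient = 4
x_2 = 0.7500, f(x_2) = 4.500000, coefficient = 2
x_3 = 1.0000, f(x_3) = 5.000000, coefficient = 4
x_4 = 1.2500, f(x_4) = 5.500000, coefficient = 2
x_5 = 1.5000, f(x_5) = 6.000000, coefficient = 4
x_6 = 1.7500, f(x_6) = 6.500000, coefficient = 1

I ≈ (0.250000/3) × 90.000000 = 7.500000
Exact value: 7.500000
Error: 0.000000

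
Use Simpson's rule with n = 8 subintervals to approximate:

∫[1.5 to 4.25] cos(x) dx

f(x) = cos(x)
a = 1.5, b = 4.25, n = 8
h = (b - a)/n = 0.343750

Simpson's rule: (h/3)[f(x₀) + 4f(x₁) + 2f(x₂) + ... + f(xₙ)]

x_0 = 1.5000, f(x_0) = 0.070737, coefficient = 1
x_1 = 1.8438, f(x_1) = -0.269577, coefficient = 4
x_2 = 2.1875, f(x_2) = -0.578349, coefficient = 2
x_3 = 2.5312, f(x_3) = -0.819452, coefficient = 4
x_4 = 2.8750, f(x_4) = -0.964674, coefficient = 2
x_5 = 3.2188, f(x_5) = -0.997025, coefficient = 4
x_6 = 3.5625, f(x_6) = -0.912719, coefficient = 2
x_7 = 3.9062, f(x_7) = -0.721620, coefficient = 4
x_8 = 4.2500, f(x_8) = -0.446087, coefficient = 1

I ≈ (0.343750/3) × -16.517526 = -1.892633
Exact value: -1.892484
Error: 0.000149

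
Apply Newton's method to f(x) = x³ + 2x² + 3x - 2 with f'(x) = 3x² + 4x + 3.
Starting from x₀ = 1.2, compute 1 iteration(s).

f(x) = x³ + 2x² + 3x - 2
f'(x) = 3x² + 4x + 3
x₀ = 1.2

Newton-Raphson formula: x_{n+1} = x_n - f(x_n)/f'(x_n)

Iteration 1:
  f(1.200000) = 6.208000
  f'(1.200000) = 12.120000
  x_1 = 1.200000 - 6.208000/12.120000 = 0.687789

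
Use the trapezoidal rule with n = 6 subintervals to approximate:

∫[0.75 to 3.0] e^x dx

f(x) = e^x
a = 0.75, b = 3.0, n = 6
h = (b - a)/n = 0.375000

Trapezoidal rule: (h/2)[f(x₀) + 2f(x₁) + 2f(x₂) + ... + f(xₙ)]

x_0 = 0.7500, f(x_0) = 2.117000, coefficient = 1
x_1 = 1.1250, f(x_1) = 3.080217, coefficient = 2
x_2 = 1.5000, f(x_2) = 4.481689, coefficient = 2
x_3 = 1.8750, f(x_3) = 6.520819, coefficient = 2
x_4 = 2.2500, f(x_4) = 9.487736, coefficient = 2
x_5 = 2.6250, f(x_5) = 13.804574, coefficient = 2
x_6 = 3.0000, f(x_6) = 20.085537, coefficient = 1

I ≈ (0.375000/2) × 96.952607 = 18.178614
Exact value: 17.968537
Error: 0.210077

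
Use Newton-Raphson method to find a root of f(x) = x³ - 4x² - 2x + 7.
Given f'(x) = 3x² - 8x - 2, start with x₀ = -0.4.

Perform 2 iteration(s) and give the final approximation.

f(x) = x³ - 4x² - 2x + 7
f'(x) = 3x² - 8x - 2
x₀ = -0.4

Newton-Raphson formula: x_{n+1} = x_n - f(x_n)/f'(x_n)

Iteration 1:
  f(-0.400000) = 7.096000
  f'(-0.400000) = 1.680000
  x_1 = -0.400000 - 7.096000/1.680000 = -4.623810
Iteration 2:
  f(-4.623810) = -168.126104
  f'(-4.623810) = 99.129320
  x_2 = -4.623810 - (-168.126104)/99.129320 = -2.927782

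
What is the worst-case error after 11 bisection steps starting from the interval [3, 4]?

Bisection error bound: |error| ≤ (b-a)/2^n
|error| ≤ (4 - 3)/2^11 = 1/2^11
|error| ≤ 0.0004882812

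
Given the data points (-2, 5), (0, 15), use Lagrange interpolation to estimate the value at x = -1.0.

Lagrange interpolation formula:
P(x) = Σ yᵢ × Lᵢ(x)
where Lᵢ(x) = Π_{j≠i} (x - xⱼ)/(xᵢ - xⱼ)

L_0(-1.0) = (-1.0 - 0)/(-2 - 0) = 0.500000
L_1(-1.0) = (-1.0 - (-2))/(0 - (-2)) = 0.500000

P(-1.0) = 5×L_0(-1.0) + 15×L_1(-1.0)
P(-1.0) = 10.000000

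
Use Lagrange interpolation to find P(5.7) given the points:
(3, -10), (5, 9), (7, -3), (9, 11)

Lagrange interpolation formula:
P(x) = Σ yᵢ × Lᵢ(x)
where Lᵢ(x) = Π_{j≠i} (x - xⱼ)/(xᵢ - xⱼ)

L_0(5.7) = (5.7 - 5)/(3 - 5) × (5.7 - 7)/(3 - 7) × (5.7 - 9)/(3 - 9) = -0.062563
L_1(5.7) = (5.7 - 3)/(5 - 3) × (5.7 - 7)/(5 - 7) × (5.7 - 9)/(5 - 9) = 0.723937
L_2(5.7) = (5.7 - 3)/(7 - 3) × (5.7 - 5)/(7 - 5) × (5.7 - 9)/(7 - 9) = 0.389813
L_3(5.7) = (5.7 - 3)/(9 - 3) × (5.7 - 5)/(9 - 5) × (5.7 - 7)/(9 - 7) = -0.051188

P(5.7) = (-10)×L_0(5.7) + 9×L_1(5.7) + (-3)×L_2(5.7) + 11×L_3(5.7)
P(5.7) = 5.408562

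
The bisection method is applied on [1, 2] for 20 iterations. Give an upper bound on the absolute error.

Bisection error bound: |error| ≤ (b-a)/2^n
|error| ≤ (2 - 1)/2^20 = 1/2^20
|error| ≤ 0.0000009537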